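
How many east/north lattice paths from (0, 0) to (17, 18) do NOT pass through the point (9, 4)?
Number of paths = 4308932100

Total paths from (0, 0) to (17, 18): C(35, 17) = 4537567650. Paths through (9, 4): (paths (0, 0) → (9, 4)) × (paths (9, 4) → (17, 18)) = C(13, 9) · C(22, 8) = 715 · 319770 = 228635550. Avoidance count = 4537567650 − 228635550 = 4308932100.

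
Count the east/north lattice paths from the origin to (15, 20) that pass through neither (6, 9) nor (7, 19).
Number of paths = 2401878655

Inclusion–exclusion. Total paths: C(35, 15) = 3247943160. Through P₁: C(15, 6)·C(20, 9) = 840639800. Through P₂: C(26, 7)·C(9, 8) = 5920200. Since P₁ is strictly southwest of P₂, a monotone path through both must visit P₁ then P₂; paths through both = C(15, 6)·C(11, 1)·C(9, 8) = 495495. Avoid both = 3247943160 − 840639800 − 5920200 + 495495 = 2401878655.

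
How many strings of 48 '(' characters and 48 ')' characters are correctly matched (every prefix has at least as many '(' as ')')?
C_48 = 131327898242169365477991900

These balanced parentheses are counted by the Catalan number C_n = (1/(n + 1)) · C(2n, n). For n = 48: C_48 = (1/49) · C(96, 48) = 6435067013866298908421603100/49 = 131327898242169365477991900.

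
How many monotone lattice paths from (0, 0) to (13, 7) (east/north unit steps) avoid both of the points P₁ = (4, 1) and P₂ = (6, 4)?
Number of paths = 33295

Inclusion–exclusion. Total paths: C(20, 13) = 77520. Through P₁: C(5, 4)·C(15, 9) = 25025. Through P₂: C(10, 6)·C(10, 7) = 25200. Since P₁ is strictly southwest of P₂, a monotone path through both must visit P₁ then P₂; paths through both = C(5, 4)·C(5, 2)·C(10, 7) = 6000. Avoid both = 77520 − 25025 − 25200 + 6000 = 33295.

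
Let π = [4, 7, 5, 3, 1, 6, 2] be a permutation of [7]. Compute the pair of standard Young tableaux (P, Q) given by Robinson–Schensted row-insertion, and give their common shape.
P = [1, 2, 6] / [3, 5] / [4] / [7];  Q = [1, 2, 6] / [3, 7] / [4] / [5];  common shape = (3, 2, 1, 1)

Row-insert the values π_1, π_2, … into P one at a time, bumping the leftmost entry strictly greater than the inserted value down to the next row. The recording tableau Q records, in position (i, j), the step at which that cell was added to P.
  Insert 4 (step 1): P = [4];  Q = [1]
  Insert 7 (step 2): P = [4, 7];  Q = [1, 2]
  Insert 5 (step 3): P = [4, 5] / [7];  Q = [1, 2] / [3]
  Insert 3 (step 4): P = [3, 5] / [4] / [7];  Q = [1, 2] / [3] / [4]
  Insert 1 (step 5): P = [1, 5] / [3] / [4] / [7];  Q = [1, 2] / [3] / [4] / [5]
  Insert 6 (step 6): P = [1, 5, 6] / [3] / [4] / [7];  Q = [1, 2, 6] / [3] / [4] / [5]
  Insert 2 (step 7): P = [1, 2, 6] / [3, 5] / [4] / [7];  Q = [1, 2, 6] / [3, 7] / [4] / [5]
Final shape: (3, 2, 1, 1).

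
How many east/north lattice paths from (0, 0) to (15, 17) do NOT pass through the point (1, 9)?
Number of paths = 562525020

Total paths from (0, 0) to (15, 17): C(32, 15) = 565722720. Paths through (1, 9): (paths (0, 0) → (1, 9)) × (paths (1, 9) → (15, 17)) = C(10, 1) · C(22, 14) = 10 · 319770 = 3197700. Avoidance count = 565722720 − 3197700 = 562525020.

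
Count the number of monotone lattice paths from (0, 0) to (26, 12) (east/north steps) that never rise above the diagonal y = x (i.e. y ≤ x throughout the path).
Number of paths = 1504152860

By the reflection principle (André's argument), the number of monotone paths to (26, 12) with n ≤ m that never go above y = x is C(38, 26) − C(38, 27) = 2707475148 − 1203322288 = 1504152860.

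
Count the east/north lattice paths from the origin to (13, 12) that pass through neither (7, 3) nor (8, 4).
Number of paths = 4271515

Inclusion–exclusion. Total paths: C(25, 13) = 5200300. Through P₁: C(10, 7)·C(15, 6) = 600600. Through P₂: C(12, 8)·C(13, 5) = 637065. Since P₁ is strictly southwest of P₂, a monotone path through both must visit P₁ then P₂; paths through both = C(10, 7)·C(2, 1)·C(13, 5) = 308880. Avoid both = 5200300 − 600600 − 637065 + 308880 = 4271515.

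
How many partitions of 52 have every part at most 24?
p(52, parts ≤ 24) = 266849

Use the recurrence p(n, m) = p(n, m−1) + p(n−m, m): either the largest part is < m (count p(n, m−1)) or the largest part is exactly m (remove one copy of m, count p(n−m, m)). With p(0, ·) = 1 this gives p(52, parts ≤ 24) = 266849. (By conjugating Young diagrams, this also counts partitions of 52 into at most 24 parts.)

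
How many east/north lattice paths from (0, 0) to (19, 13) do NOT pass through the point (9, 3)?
Number of paths = 306727280

Total paths from (0, 0) to (19, 13): C(32, 19) = 347373600. Paths through (9, 3): (paths (0, 0) → (9, 3)) × (paths (9, 3) → (19, 13)) = C(12, 9) · C(20, 10) = 220 · 184756 = 40646320. Avoidance count = 347373600 − 40646320 = 306727280.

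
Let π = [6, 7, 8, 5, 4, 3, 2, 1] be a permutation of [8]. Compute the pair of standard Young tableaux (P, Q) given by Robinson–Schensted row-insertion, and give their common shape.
P = [1, 7, 8] / [2] / [3] / [4] / [5] / [6];  Q = [1, 2, 3] / [4] / [5] / [6] / [7] / [8];  common shape = (3, 1, 1, 1, 1, 1)

Row-insert the values π_1, π_2, … into P one at a time, bumping the leftmost entry strictly greater than the inserted value down to the next row. The recording tableau Q records, in position (i, j), the step at which that cell was added to P.
  Insert 6 (step 1): P = [6];  Q = [1]
  Insert 7 (step 2): P = [6, 7];  Q = [1, 2]
  Insert 8 (step 3): P = [6, 7, 8];  Q = [1, 2, 3]
  Insert 5 (step 4): P = [5, 7, 8] / [6];  Q = [1, 2, 3] / [4]
  Insert 4 (step 5): P = [4, 7, 8] / [5] / [6];  Q = [1, 2, 3] / [4] / [5]
  Insert 3 (step 6): P = [3, 7, 8] / [4] / [5] / [6];  Q = [1, 2, 3] / [4] / [5] / [6]
  Insert 2 (step 7): P = [2, 7, 8] / [3] / [4] / [5] / [6];  Q = [1, 2, 3] / [4] / [5] / [6] / [7]
  Insert 1 (step 8): P = [1, 7, 8] / [2] / [3] / [4] / [5] / [6];  Q = [1, 2, 3] / [4] / [5] / [6] / [7] / [8]
Final shape: (3, 1, 1, 1, 1, 1).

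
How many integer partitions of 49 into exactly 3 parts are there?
p(49, 3 parts) = 200

Partitions of n into exactly k parts are in bijection with partitions of n − k into at most k parts (subtract 1 from each part). So p(49, exactly 3) = p(46, parts ≤ 3). Computing via the recurrence p(m, j) = p(m, j−1) + p(m−j, j) gives 200.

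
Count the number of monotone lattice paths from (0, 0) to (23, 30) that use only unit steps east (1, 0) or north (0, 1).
Number of paths = 623404249591760

A monotone lattice path from (0, 0) to (23, 30) consists of 23 east steps and 30 north steps in some order, so it is determined by which 23 of the 53 steps are east. The count is C(53, 23) = 623404249591760.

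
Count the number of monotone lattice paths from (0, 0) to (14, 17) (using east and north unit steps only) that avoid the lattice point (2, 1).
Number of paths = 173917260

Total paths from (0, 0) to (14, 17): C(31, 14) = 265182525. Paths through (2, 1): (paths (0, 0) → (2, 1)) × (paths (2, 1) → (14, 17)) = C(3, 2) · C(28, 12) = 3 · 30421755 = 91265265. Avoidance count = 265182525 − 91265265 = 173917260.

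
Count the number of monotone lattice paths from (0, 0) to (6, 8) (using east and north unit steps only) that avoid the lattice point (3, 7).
Number of paths = 2523

Total paths from (0, 0) to (6, 8): C(14, 6) = 3003. Paths through (3, 7): (paths (0, 0) → (3, 7)) × (paths (3, 7) → (6, 8)) = C(10, 3) · C(4, 3) = 120 · 4 = 480. Avoidance count = 3003 − 480 = 2523.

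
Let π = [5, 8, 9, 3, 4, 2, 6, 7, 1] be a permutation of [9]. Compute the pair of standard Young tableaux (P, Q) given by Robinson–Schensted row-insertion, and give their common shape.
P = [1, 4, 6, 7] / [2, 8, 9] / [3] / [5];  Q = [1, 2, 3, 8] / [4, 5, 7] / [6] / [9];  common shape = (4, 3, 1, 1)

Row-insert the values π_1, π_2, … into P one at a time, bumping the leftmost entry strictly greater than the inserted value down to the next row. The recording tableau Q records, in position (i, j), the step at which that cell was added to P.
  Insert 5 (step 1): P = [5];  Q = [1]
  Insert 8 (step 2): P = [5, 8];  Q = [1, 2]
  Insert 9 (step 3): P = [5, 8, 9];  Q = [1, 2, 3]
  Insert 3 (step 4): P = [3, 8, 9] / [5];  Q = [1, 2, 3] / [4]
  Insert 4 (step 5): P = [3, 4, 9] / [5, 8];  Q = [1, 2, 3] / [4, 5]
  Insert 2 (step 6): P = [2, 4, 9] / [3, 8] / [5];  Q = [1, 2, 3] / [4, 5] / [6]
  Insert 6 (step 7): P = [2, 4, 6] / [3, 8, 9] / [5];  Q = [1, 2, 3] / [4, 5, 7] / [6]
  Insert 7 (step 8): P = [2, 4, 6, 7] / [3, 8, 9] / [5];  Q = [1, 2, 3, 8] / [4, 5, 7] / [6]
  Insert 1 (step 9): P = [1, 4, 6, 7] / [2, 8, 9] / [3] / [5];  Q = [1, 2, 3, 8] / [4, 5, 7] / [6] / [9]
Final shape: (4, 3, 1, 1).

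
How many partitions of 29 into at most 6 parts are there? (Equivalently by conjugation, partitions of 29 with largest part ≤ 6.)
p(29, parts ≤ 6) = 1057

Use the recurrence p(n, m) = p(n, m−1) + p(n−m, m): either the largest part is < m (count p(n, m−1)) or the largest part is exactly m (remove one copy of m, count p(n−m, m)). With p(0, ·) = 1 this gives p(29, parts ≤ 6) = 1057. (By conjugating Young diagrams, this also counts partitions of 29 into at most 6 parts.)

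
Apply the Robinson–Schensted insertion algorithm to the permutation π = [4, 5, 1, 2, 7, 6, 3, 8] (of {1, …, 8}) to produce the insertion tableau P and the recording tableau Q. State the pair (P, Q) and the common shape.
P = [1, 2, 3, 8] / [4, 5, 6] / [7];  Q = [1, 2, 5, 8] / [3, 4, 6] / [7];  common shape = (4, 3, 1)

Row-insert the values π_1, π_2, … into P one at a time, bumping the leftmost entry strictly greater than the inserted value down to the next row. The recording tableau Q records, in position (i, j), the step at which that cell was added to P.
  Insert 4 (step 1): P = [4];  Q = [1]
  Insert 5 (step 2): P = [4, 5];  Q = [1, 2]
  Insert 1 (step 3): P = [1, 5] / [4];  Q = [1, 2] / [3]
  Insert 2 (step 4): P = [1, 2] / [4, 5];  Q = [1, 2] / [3, 4]
  Insert 7 (step 5): P = [1, 2, 7] / [4, 5];  Q = [1, 2, 5] / [3, 4]
  Insert 6 (step 6): P = [1, 2, 6] / [4, 5, 7];  Q = [1, 2, 5] / [3, 4, 6]
  Insert 3 (step 7): P = [1, 2, 3] / [4, 5, 6] / [7];  Q = [1, 2, 5] / [3, 4, 6] / [7]
  Insert 8 (step 8): P = [1, 2, 3, 8] / [4, 5, 6] / [7];  Q = [1, 2, 5, 8] / [3, 4, 6] / [7]
Final shape: (4, 3, 1).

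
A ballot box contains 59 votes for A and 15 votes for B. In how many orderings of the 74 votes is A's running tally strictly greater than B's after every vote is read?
Strict-lead orderings = 1084546575302784

Total orderings of the 74 votes with 59 for A: C(74, 59) = 1824010149372864. By the Bertrand ballot formula (Cycle Lemma / reflection principle), the number of orderings in which A is strictly ahead of B throughout is (p − q)/(p + q) · C(p + q, p) = (59 − 15)/(59 + 15) · 1824010149372864 = 1084546575302784.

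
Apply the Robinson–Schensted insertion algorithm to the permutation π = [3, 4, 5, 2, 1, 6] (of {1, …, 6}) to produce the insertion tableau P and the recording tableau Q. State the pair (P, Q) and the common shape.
P = [1, 4, 5, 6] / [2] / [3];  Q = [1, 2, 3, 6] / [4] / [5];  common shape = (4, 1, 1)

Row-insert the values π_1, π_2, … into P one at a time, bumping the leftmost entry strictly greater than the inserted value down to the next row. The recording tableau Q records, in position (i, j), the step at which that cell was added to P.
  Insert 3 (step 1): P = [3];  Q = [1]
  Insert 4 (step 2): P = [3, 4];  Q = [1, 2]
  Insert 5 (step 3): P = [3, 4, 5];  Q = [1, 2, 3]
  Insert 2 (step 4): P = [2, 4, 5] / [3];  Q = [1, 2, 3] / [4]
  Insert 1 (step 5): P = [1, 4, 5] / [2] / [3];  Q = [1, 2, 3] / [4] / [5]
  Insert 6 (step 6): P = [1, 4, 5, 6] / [2] / [3];  Q = [1, 2, 3, 6] / [4] / [5]
Final shape: (4, 1, 1).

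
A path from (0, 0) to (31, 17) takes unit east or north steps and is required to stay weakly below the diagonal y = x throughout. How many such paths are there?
Number of paths = 1989572570865

By the reflection principle (André's argument), the number of monotone paths to (31, 17) with n ≤ m that never go above y = x is C(48, 31) − C(48, 32) = 4244421484512 − 2254848913647 = 1989572570865.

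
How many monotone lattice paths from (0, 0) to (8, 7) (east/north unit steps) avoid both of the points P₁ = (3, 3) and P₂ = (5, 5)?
Number of paths = 2595

Inclusion–exclusion. Total paths: C(15, 8) = 6435. Through P₁: C(6, 3)·C(9, 5) = 2520. Through P₂: C(10, 5)·C(5, 3) = 2520. Since P₁ is strictly southwest of P₂, a monotone path through both must visit P₁ then P₂; paths through both = C(6, 3)·C(4, 2)·C(5, 3) = 1200. Avoid both = 6435 − 2520 − 2520 + 1200 = 2595.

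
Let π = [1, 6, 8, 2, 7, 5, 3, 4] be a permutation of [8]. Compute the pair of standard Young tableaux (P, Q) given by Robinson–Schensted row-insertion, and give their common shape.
P = [1, 2, 3, 4] / [5, 7] / [6] / [8];  Q = [1, 2, 3, 8] / [4, 5] / [6] / [7];  common shape = (4, 2, 1, 1)

Row-insert the values π_1, π_2, … into P one at a time, bumping the leftmost entry strictly greater than the inserted value down to the next row. The recording tableau Q records, in position (i, j), the step at which that cell was added to P.
  Insert 1 (step 1): P = [1];  Q = [1]
  Insert 6 (step 2): P = [1, 6];  Q = [1, 2]
  Insert 8 (step 3): P = [1, 6, 8];  Q = [1, 2, 3]
  Insert 2 (step 4): P = [1, 2, 8] / [6];  Q = [1, 2, 3] / [4]
  Insert 7 (step 5): P = [1, 2, 7] / [6, 8];  Q = [1, 2, 3] / [4, 5]
  Insert 5 (step 6): P = [1, 2, 5] / [6, 7] / [8];  Q = [1, 2, 3] / [4, 5] / [6]
  Insert 3 (step 7): P = [1, 2, 3] / [5, 7] / [6] / [8];  Q = [1, 2, 3] / [4, 5] / [6] / [7]
  Insert 4 (step 8): P = [1, 2, 3, 4] / [5, 7] / [6] / [8];  Q = [1, 2, 3, 8] / [4, 5] / [6] / [7]
Final shape: (4, 2, 1, 1).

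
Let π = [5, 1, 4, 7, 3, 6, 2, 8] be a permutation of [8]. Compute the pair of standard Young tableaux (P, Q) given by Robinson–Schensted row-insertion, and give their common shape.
P = [1, 2, 6, 8] / [3, 7] / [4] / [5];  Q = [1, 3, 4, 8] / [2, 6] / [5] / [7];  common shape = (4, 2, 1, 1)

Row-insert the values π_1, π_2, … into P one at a time, bumping the leftmost entry strictly greater than the inserted value down to the next row. The recording tableau Q records, in position (i, j), the step at which that cell was added to P.
  Insert 5 (step 1): P = [5];  Q = [1]
  Insert 1 (step 2): P = [1] / [5];  Q = [1] / [2]
  Insert 4 (step 3): P = [1, 4] / [5];  Q = [1, 3] / [2]
  Insert 7 (step 4): P = [1, 4, 7] / [5];  Q = [1, 3, 4] / [2]
  Insert 3 (step 5): P = [1, 3, 7] / [4] / [5];  Q = [1, 3, 4] / [2] / [5]
  Insert 6 (step 6): P = [1, 3, 6] / [4, 7] / [5];  Q = [1, 3, 4] / [2, 6] / [5]
  Insert 2 (step 7): P = [1, 2, 6] / [3, 7] / [4] / [5];  Q = [1, 3, 4] / [2, 6] / [5] / [7]
  Insert 8 (step 8): P = [1, 2, 6, 8] / [3, 7] / [4] / [5];  Q = [1, 3, 4, 8] / [2, 6] / [5] / [7]
Final shape: (4, 2, 1, 1).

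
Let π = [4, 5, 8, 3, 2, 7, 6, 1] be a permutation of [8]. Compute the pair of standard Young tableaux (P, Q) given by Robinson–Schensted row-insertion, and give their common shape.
P = [1, 5, 6] / [2, 7] / [3, 8] / [4];  Q = [1, 2, 3] / [4, 6] / [5, 7] / [8];  common shape = (3, 2, 2, 1)

Row-insert the values π_1, π_2, … into P one at a time, bumping the leftmost entry strictly greater than the inserted value down to the next row. The recording tableau Q records, in position (i, j), the step at which that cell was added to P.
  Insert 4 (step 1): P = [4];  Q = [1]
  Insert 5 (step 2): P = [4, 5];  Q = [1, 2]
  Insert 8 (step 3): P = [4, 5, 8];  Q = [1, 2, 3]
  Insert 3 (step 4): P = [3, 5, 8] / [4];  Q = [1, 2, 3] / [4]
  Insert 2 (step 5): P = [2, 5, 8] / [3] / [4];  Q = [1, 2, 3] / [4] / [5]
  Insert 7 (step 6): P = [2, 5, 7] / [3, 8] / [4];  Q = [1, 2, 3] / [4, 6] / [5]
  Insert 6 (step 7): P = [2, 5, 6] / [3, 7] / [4, 8];  Q = [1, 2, 3] / [4, 6] / [5, 7]
  Insert 1 (step 8): P = [1, 5, 6] / [2, 7] / [3, 8] / [4];  Q = [1, 2, 3] / [4, 6] / [5, 7] / [8]
Final shape: (3, 2, 2, 1).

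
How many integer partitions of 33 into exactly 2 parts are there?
p(33, 2 parts) = 16

Partitions of n into exactly k parts are in bijection with partitions of n − k into at most k parts (subtract 1 from each part). So p(33, exactly 2) = p(31, parts ≤ 2). Computing via the recurrence p(m, j) = p(m, j−1) + p(m−j, j) gives 16.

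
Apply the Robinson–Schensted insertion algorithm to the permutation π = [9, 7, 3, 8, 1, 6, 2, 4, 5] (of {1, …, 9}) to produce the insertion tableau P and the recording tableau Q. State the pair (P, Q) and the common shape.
P = [1, 2, 4, 5] / [3, 6] / [7, 8] / [9];  Q = [1, 4, 8, 9] / [2, 6] / [3, 7] / [5];  common shape = (4, 2, 2, 1)

Row-insert the values π_1, π_2, … into P one at a time, bumping the leftmost entry strictly greater than the inserted value down to the next row. The recording tableau Q records, in position (i, j), the step at which that cell was added to P.
  Insert 9 (step 1): P = [9];  Q = [1]
  Insert 7 (step 2): P = [7] / [9];  Q = [1] / [2]
  Insert 3 (step 3): P = [3] / [7] / [9];  Q = [1] / [2] / [3]
  Insert 8 (step 4): P = [3, 8] / [7] / [9];  Q = [1, 4] / [2] / [3]
  Insert 1 (step 5): P = [1, 8] / [3] / [7] / [9];  Q = [1, 4] / [2] / [3] / [5]
  Insert 6 (step 6): P = [1, 6] / [3, 8] / [7] / [9];  Q = [1, 4] / [2, 6] / [3] / [5]
  Insert 2 (step 7): P = [1, 2] / [3, 6] / [7, 8] / [9];  Q = [1, 4] / [2, 6] / [3, 7] / [5]
  Insert 4 (step 8): P = [1, 2, 4] / [3, 6] / [7, 8] / [9];  Q = [1, 4, 8] / [2, 6] / [3, 7] / [5]
  Insert 5 (step 9): P = [1, 2, 4, 5] / [3, 6] / [7, 8] / [9];  Q = [1, 4, 8, 9] / [2, 6] / [3, 7] / [5]
Final shape: (4, 2, 2, 1).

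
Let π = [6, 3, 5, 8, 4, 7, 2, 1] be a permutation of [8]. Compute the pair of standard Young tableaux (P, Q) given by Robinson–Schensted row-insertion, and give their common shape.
P = [1, 4, 7] / [2, 8] / [3] / [5] / [6];  Q = [1, 3, 4] / [2, 6] / [5] / [7] / [8];  common shape = (3, 2, 1, 1, 1)

Row-insert the values π_1, π_2, … into P one at a time, bumping the leftmost entry strictly greater than the inserted value down to the next row. The recording tableau Q records, in position (i, j), the step at which that cell was added to P.
  Insert 6 (step 1): P = [6];  Q = [1]
  Insert 3 (step 2): P = [3] / [6];  Q = [1] / [2]
  Insert 5 (step 3): P = [3, 5] / [6];  Q = [1, 3] / [2]
  Insert 8 (step 4): P = [3, 5, 8] / [6];  Q = [1, 3, 4] / [2]
  Insert 4 (step 5): P = [3, 4, 8] / [5] / [6];  Q = [1, 3, 4] / [2] / [5]
  Insert 7 (step 6): P = [3, 4, 7] / [5, 8] / [6];  Q = [1, 3, 4] / [2, 6] / [5]
  Insert 2 (step 7): P = [2, 4, 7] / [3, 8] / [5] / [6];  Q = [1, 3, 4] / [2, 6] / [5] / [7]
  Insert 1 (step 8): P = [1, 4, 7] / [2, 8] / [3] / [5] / [6];  Q = [1, 3, 4] / [2, 6] / [5] / [7] / [8]
Final shape: (3, 2, 1, 1, 1).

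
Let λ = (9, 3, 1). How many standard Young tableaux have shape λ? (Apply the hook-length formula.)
# SYT of shape (9, 3, 1) = 1365

Hook-length formula: f^λ = n! / Π hook(c), product over all cells c of the Young diagram. For λ = (9, 3, 1), n = 13 boxes. Hook lengths by row (left-to-right, top-to-bottom): [11, 9, 8, 6, 5, 4, 3, 2, 1]; [4, 2, 1]; [1]. Product of hooks = 4561920. So f^λ = 13! / 4561920 = 6227020800 / 4561920 = 1365.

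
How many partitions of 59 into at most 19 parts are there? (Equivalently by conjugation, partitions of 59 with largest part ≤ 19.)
p(59, parts ≤ 19) = 657395

Use the recurrence p(n, m) = p(n, m−1) + p(n−m, m): either the largest part is < m (count p(n, m−1)) or the largest part is exactly m (remove one copy of m, count p(n−m, m)). With p(0, ·) = 1 this gives p(59, parts ≤ 19) = 657395. (By conjugating Young diagrams, this also counts partitions of 59 into at most 19 parts.)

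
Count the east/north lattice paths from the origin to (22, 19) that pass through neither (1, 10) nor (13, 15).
Number of paths = 217782815770

Inclusion–exclusion. Total paths: C(41, 22) = 244662670200. Through P₁: C(11, 1)·C(30, 21) = 157378650. Through P₂: C(28, 13)·C(13, 9) = 26771144400. Since P₁ is strictly southwest of P₂, a monotone path through both must visit P₁ then P₂; paths through both = C(11, 1)·C(17, 12)·C(13, 9) = 48668620. Avoid both = 244662670200 − 157378650 − 26771144400 + 48668620 = 217782815770.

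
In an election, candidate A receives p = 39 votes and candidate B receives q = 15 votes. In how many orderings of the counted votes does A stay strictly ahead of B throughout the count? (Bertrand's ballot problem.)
Strict-lead orderings = 3846367846720

Total orderings of the 54 votes with 39 for A: C(54, 39) = 8654327655120. By the Bertrand ballot formula (Cycle Lemma / reflection principle), the number of orderings in which A is strictly ahead of B throughout is (p − q)/(p + q) · C(p + q, p) = (39 − 15)/(39 + 15) · 8654327655120 = 3846367846720.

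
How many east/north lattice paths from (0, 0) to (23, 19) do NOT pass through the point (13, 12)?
Number of paths = 345639876400

Total paths from (0, 0) to (23, 19): C(42, 23) = 446775310800. Paths through (13, 12): (paths (0, 0) → (13, 12)) × (paths (13, 12) → (23, 19)) = C(25, 13) · C(17, 10) = 5200300 · 19448 = 101135434400. Avoidance count = 446775310800 − 101135434400 = 345639876400.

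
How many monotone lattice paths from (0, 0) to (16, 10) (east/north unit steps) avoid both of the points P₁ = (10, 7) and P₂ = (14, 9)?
Number of paths = 2101693

Inclusion–exclusion. Total paths: C(26, 16) = 5311735. Through P₁: C(17, 10)·C(9, 6) = 1633632. Through P₂: C(23, 14)·C(3, 2) = 2451570. Since P₁ is strictly southwest of P₂, a monotone path through both must visit P₁ then P₂; paths through both = C(17, 10)·C(6, 4)·C(3, 2) = 875160. Avoid both = 5311735 − 1633632 − 2451570 + 875160 = 2101693.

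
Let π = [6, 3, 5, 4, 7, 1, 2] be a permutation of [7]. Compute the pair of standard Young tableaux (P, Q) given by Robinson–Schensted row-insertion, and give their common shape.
P = [1, 2, 7] / [3, 4] / [5] / [6];  Q = [1, 3, 5] / [2, 7] / [4] / [6];  common shape = (3, 2, 1, 1)

Row-insert the values π_1, π_2, … into P one at a time, bumping the leftmost entry strictly greater than the inserted value down to the next row. The recording tableau Q records, in position (i, j), the step at which that cell was added to P.
  Insert 6 (step 1): P = [6];  Q = [1]
  Insert 3 (step 2): P = [3] / [6];  Q = [1] / [2]
  Insert 5 (step 3): P = [3, 5] / [6];  Q = [1, 3] / [2]
  Insert 4 (step 4): P = [3, 4] / [5] / [6];  Q = [1, 3] / [2] / [4]
  Insert 7 (step 5): P = [3, 4, 7] / [5] / [6];  Q = [1, 3, 5] / [2] / [4]
  Insert 1 (step 6): P = [1, 4, 7] / [3] / [5] / [6];  Q = [1, 3, 5] / [2] / [4] / [6]
  Insert 2 (step 7): P = [1, 2, 7] / [3, 4] / [5] / [6];  Q = [1, 3, 5] / [2, 7] / [4] / [6]
Final shape: (3, 2, 1, 1).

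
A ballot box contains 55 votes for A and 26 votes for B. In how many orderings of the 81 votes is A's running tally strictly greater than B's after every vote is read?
Strict-lead orderings = 405346084712446539872

Total orderings of the 81 votes with 55 for A: C(81, 55) = 1132173546955454128608. By the Bertrand ballot formula (Cycle Lemma / reflection principle), the number of orderings in which A is strictly ahead of B throughout is (p − q)/(p + q) · C(p + q, p) = (55 − 26)/(55 + 26) · 1132173546955454128608 = 405346084712446539872.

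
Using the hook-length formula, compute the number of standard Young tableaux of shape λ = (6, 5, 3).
# SYT of shape (6, 5, 3) = 15015

Hook-length formula: f^λ = n! / Π hook(c), product over all cells c of the Young diagram. For λ = (6, 5, 3), n = 14 boxes. Hook lengths by row (left-to-right, top-to-bottom): [8, 7, 6, 4, 3, 1]; [6, 5, 4, 2, 1]; [3, 2, 1]. Product of hooks = 5806080. So f^λ = 14! / 5806080 = 87178291200 / 5806080 = 15015.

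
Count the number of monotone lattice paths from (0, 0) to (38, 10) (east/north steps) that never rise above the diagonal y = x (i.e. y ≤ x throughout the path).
Number of paths = 4863609256

By the reflection principle (André's argument), the number of monotone paths to (38, 10) with n ≤ m that never go above y = x is C(48, 38) − C(48, 39) = 6540715896 − 1677106640 = 4863609256.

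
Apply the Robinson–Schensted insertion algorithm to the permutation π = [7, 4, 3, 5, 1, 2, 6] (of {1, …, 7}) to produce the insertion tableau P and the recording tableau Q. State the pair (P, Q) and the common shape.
P = [1, 2, 6] / [3, 5] / [4] / [7];  Q = [1, 4, 7] / [2, 6] / [3] / [5];  common shape = (3, 2, 1, 1)

Row-insert the values π_1, π_2, … into P one at a time, bumping the leftmost entry strictly greater than the inserted value down to the next row. The recording tableau Q records, in position (i, j), the step at which that cell was added to P.
  Insert 7 (step 1): P = [7];  Q = [1]
  Insert 4 (step 2): P = [4] / [7];  Q = [1] / [2]
  Insert 3 (step 3): P = [3] / [4] / [7];  Q = [1] / [2] / [3]
  Insert 5 (step 4): P = [3, 5] / [4] / [7];  Q = [1, 4] / [2] / [3]
  Insert 1 (step 5): P = [1, 5] / [3] / [4] / [7];  Q = [1, 4] / [2] / [3] / [5]
  Insert 2 (step 6): P = [1, 2] / [3, 5] / [4] / [7];  Q = [1, 4] / [2, 6] / [3] / [5]
  Insert 6 (step 7): P = [1, 2, 6] / [3, 5] / [4] / [7];  Q = [1, 4, 7] / [2, 6] / [3] / [5]
Final shape: (3, 2, 1, 1).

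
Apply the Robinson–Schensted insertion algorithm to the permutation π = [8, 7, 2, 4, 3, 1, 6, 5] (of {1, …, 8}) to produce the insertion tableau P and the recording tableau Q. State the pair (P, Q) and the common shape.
P = [1, 3, 5] / [2, 6] / [4] / [7] / [8];  Q = [1, 4, 7] / [2, 8] / [3] / [5] / [6];  common shape = (3, 2, 1, 1, 1)

Row-insert the values π_1, π_2, … into P one at a time, bumping the leftmost entry strictly greater than the inserted value down to the next row. The recording tableau Q records, in position (i, j), the step at which that cell was added to P.
  Insert 8 (step 1): P = [8];  Q = [1]
  Insert 7 (step 2): P = [7] / [8];  Q = [1] / [2]
  Insert 2 (step 3): P = [2] / [7] / [8];  Q = [1] / [2] / [3]
  Insert 4 (step 4): P = [2, 4] / [7] / [8];  Q = [1, 4] / [2] / [3]
  Insert 3 (step 5): P = [2, 3] / [4] / [7] / [8];  Q = [1, 4] / [2] / [3] / [5]
  Insert 1 (step 6): P = [1, 3] / [2] / [4] / [7] / [8];  Q = [1, 4] / [2] / [3] / [5] / [6]
  Insert 6 (step 7): P = [1, 3, 6] / [2] / [4] / [7] / [8];  Q = [1, 4, 7] / [2] / [3] / [5] / [6]
  Insert 5 (step 8): P = [1, 3, 5] / [2, 6] / [4] / [7] / [8];  Q = [1, 4, 7] / [2, 8] / [3] / [5] / [6]
Final shape: (3, 2, 1, 1, 1).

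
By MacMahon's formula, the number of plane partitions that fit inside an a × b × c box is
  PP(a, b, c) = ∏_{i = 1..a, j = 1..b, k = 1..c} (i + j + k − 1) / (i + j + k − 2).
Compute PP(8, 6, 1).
PP(8, 6, 1) = 3003

Evaluate the triple product over i = 1..8, j = 1..6, k = 1..1. The factors are (2/1) · (3/2) · (4/3) · (5/4) · (6/5) · (7/6) · (3/2) · (4/3) · … (48 factors total). The numerators and denominators telescope so the product is an integer; carrying out the multiplication exactly gives PP(8, 6, 1) = 3003.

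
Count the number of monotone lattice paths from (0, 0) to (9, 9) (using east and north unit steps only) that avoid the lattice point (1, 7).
Number of paths = 48260

Total paths from (0, 0) to (9, 9): C(18, 9) = 48620. Paths through (1, 7): (paths (0, 0) → (1, 7)) × (paths (1, 7) → (9, 9)) = C(8, 1) · C(10, 8) = 8 · 45 = 360. Avoidance count = 48620 − 360 = 48260.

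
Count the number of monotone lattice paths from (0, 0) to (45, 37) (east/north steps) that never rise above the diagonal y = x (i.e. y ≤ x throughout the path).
Number of paths = 56488824475144955089560

By the reflection principle (André's argument), the number of monotone paths to (45, 37) with n ≤ m that never go above y = x is C(82, 45) − C(82, 46) = 288720658428518659346640 − 232231833953373704257080 = 56488824475144955089560.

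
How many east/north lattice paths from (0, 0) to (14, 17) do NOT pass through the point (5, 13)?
Number of paths = 259056405

Total paths from (0, 0) to (14, 17): C(31, 14) = 265182525. Paths through (5, 13): (paths (0, 0) → (5, 13)) × (paths (5, 13) → (14, 17)) = C(18, 5) · C(13, 9) = 8568 · 715 = 6126120. Avoidance count = 265182525 − 6126120 = 259056405.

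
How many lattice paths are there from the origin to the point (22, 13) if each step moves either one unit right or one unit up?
Number of paths = 1476337800

A monotone lattice path from (0, 0) to (22, 13) consists of 22 east steps and 13 north steps in some order, so it is determined by which 22 of the 35 steps are east. The count is C(35, 22) = 1476337800.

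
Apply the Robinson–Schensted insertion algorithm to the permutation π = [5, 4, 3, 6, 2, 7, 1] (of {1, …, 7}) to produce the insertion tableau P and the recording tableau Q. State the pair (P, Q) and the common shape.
P = [1, 6, 7] / [2] / [3] / [4] / [5];  Q = [1, 4, 6] / [2] / [3] / [5] / [7];  common shape = (3, 1, 1, 1, 1)

Row-insert the values π_1, π_2, … into P one at a time, bumping the leftmost entry strictly greater than the inserted value down to the next row. The recording tableau Q records, in position (i, j), the step at which that cell was added to P.
  Insert 5 (step 1): P = [5];  Q = [1]
  Insert 4 (step 2): P = [4] / [5];  Q = [1] / [2]
  Insert 3 (step 3): P = [3] / [4] / [5];  Q = [1] / [2] / [3]
  Insert 6 (step 4): P = [3, 6] / [4] / [5];  Q = [1, 4] / [2] / [3]
  Insert 2 (step 5): P = [2, 6] / [3] / [4] / [5];  Q = [1, 4] / [2] / [3] / [5]
  Insert 7 (step 6): P = [2, 6, 7] / [3] / [4] / [5];  Q = [1, 4, 6] / [2] / [3] / [5]
  Insert 1 (step 7): P = [1, 6, 7] / [2] / [3] / [4] / [5];  Q = [1, 4, 6] / [2] / [3] / [5] / [7]
Final shape: (3, 1, 1, 1, 1).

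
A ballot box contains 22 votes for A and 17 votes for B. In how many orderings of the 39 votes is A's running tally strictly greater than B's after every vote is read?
Strict-lead orderings = 6541168950

Total orderings of the 39 votes with 22 for A: C(39, 22) = 51021117810. By the Bertrand ballot formula (Cycle Lemma / reflection principle), the number of orderings in which A is strictly ahead of B throughout is (p − q)/(p + q) · C(p + q, p) = (22 − 17)/(22 + 17) · 51021117810 = 6541168950.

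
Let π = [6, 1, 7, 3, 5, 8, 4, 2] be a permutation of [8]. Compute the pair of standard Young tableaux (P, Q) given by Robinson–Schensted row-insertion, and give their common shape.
P = [1, 2, 4, 8] / [3, 7] / [5] / [6];  Q = [1, 3, 5, 6] / [2, 4] / [7] / [8];  common shape = (4, 2, 1, 1)

Row-insert the values π_1, π_2, … into P one at a time, bumping the leftmost entry strictly greater than the inserted value down to the next row. The recording tableau Q records, in position (i, j), the step at which that cell was added to P.
  Insert 6 (step 1): P = [6];  Q = [1]
  Insert 1 (step 2): P = [1] / [6];  Q = [1] / [2]
  Insert 7 (step 3): P = [1, 7] / [6];  Q = [1, 3] / [2]
  Insert 3 (step 4): P = [1, 3] / [6, 7];  Q = [1, 3] / [2, 4]
  Insert 5 (step 5): P = [1, 3, 5] / [6, 7];  Q = [1, 3, 5] / [2, 4]
  Insert 8 (step 6): P = [1, 3, 5, 8] / [6, 7];  Q = [1, 3, 5, 6] / [2, 4]
  Insert 4 (step 7): P = [1, 3, 4, 8] / [5, 7] / [6];  Q = [1, 3, 5, 6] / [2, 4] / [7]
  Insert 2 (step 8): P = [1, 2, 4, 8] / [3, 7] / [5] / [6];  Q = [1, 3, 5, 6] / [2, 4] / [7] / [8]
Final shape: (4, 2, 1, 1).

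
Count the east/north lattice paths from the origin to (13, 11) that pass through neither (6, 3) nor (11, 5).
Number of paths = 1882692

Inclusion–exclusion. Total paths: C(24, 13) = 2496144. Through P₁: C(9, 6)·C(15, 7) = 540540. Through P₂: C(16, 11)·C(8, 2) = 122304. Since P₁ is strictly southwest of P₂, a monotone path through both must visit P₁ then P₂; paths through both = C(9, 6)·C(7, 5)·C(8, 2) = 49392. Avoid both = 2496144 − 540540 − 122304 + 49392 = 1882692.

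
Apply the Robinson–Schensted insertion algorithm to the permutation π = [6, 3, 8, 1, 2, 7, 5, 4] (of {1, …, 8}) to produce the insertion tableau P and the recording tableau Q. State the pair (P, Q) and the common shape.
P = [1, 2, 4] / [3, 5] / [6, 7] / [8];  Q = [1, 3, 6] / [2, 5] / [4, 7] / [8];  common shape = (3, 2, 2, 1)

Row-insert the values π_1, π_2, … into P one at a time, bumping the leftmost entry strictly greater than the inserted value down to the next row. The recording tableau Q records, in position (i, j), the step at which that cell was added to P.
  Insert 6 (step 1): P = [6];  Q = [1]
  Insert 3 (step 2): P = [3] / [6];  Q = [1] / [2]
  Insert 8 (step 3): P = [3, 8] / [6];  Q = [1, 3] / [2]
  Insert 1 (step 4): P = [1, 8] / [3] / [6];  Q = [1, 3] / [2] / [4]
  Insert 2 (step 5): P = [1, 2] / [3, 8] / [6];  Q = [1, 3] / [2, 5] / [4]
  Insert 7 (step 6): P = [1, 2, 7] / [3, 8] / [6];  Q = [1, 3, 6] / [2, 5] / [4]
  Insert 5 (step 7): P = [1, 2, 5] / [3, 7] / [6, 8];  Q = [1, 3, 6] / [2, 5] / [4, 7]
  Insert 4 (step 8): P = [1, 2, 4] / [3, 5] / [6, 7] / [8];  Q = [1, 3, 6] / [2, 5] / [4, 7] / [8]
Final shape: (3, 2, 2, 1).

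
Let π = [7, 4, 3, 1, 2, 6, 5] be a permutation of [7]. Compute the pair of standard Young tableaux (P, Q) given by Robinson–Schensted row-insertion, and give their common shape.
P = [1, 2, 5] / [3, 6] / [4] / [7];  Q = [1, 5, 6] / [2, 7] / [3] / [4];  common shape = (3, 2, 1, 1)

Row-insert the values π_1, π_2, … into P one at a time, bumping the leftmost entry strictly greater than the inserted value down to the next row. The recording tableau Q records, in position (i, j), the step at which that cell was added to P.
  Insert 7 (step 1): P = [7];  Q = [1]
  Insert 4 (step 2): P = [4] / [7];  Q = [1] / [2]
  Insert 3 (step 3): P = [3] / [4] / [7];  Q = [1] / [2] / [3]
  Insert 1 (step 4): P = [1] / [3] / [4] / [7];  Q = [1] / [2] / [3] / [4]
  Insert 2 (step 5): P = [1, 2] / [3] / [4] / [7];  Q = [1, 5] / [2] / [3] / [4]
  Insert 6 (step 6): P = [1, 2, 6] / [3] / [4] / [7];  Q = [1, 5, 6] / [2] / [3] / [4]
  Insert 5 (step 7): P = [1, 2, 5] / [3, 6] / [4] / [7];  Q = [1, 5, 6] / [2, 7] / [3] / [4]
Final shape: (3, 2, 1, 1).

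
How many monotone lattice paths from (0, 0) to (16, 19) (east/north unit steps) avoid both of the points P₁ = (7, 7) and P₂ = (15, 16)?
Number of paths = 2182728090

Inclusion–exclusion. Total paths: C(35, 16) = 4059928950. Through P₁: C(14, 7)·C(21, 9) = 1008767760. Through P₂: C(31, 15)·C(4, 1) = 1202160780. Since P₁ is strictly southwest of P₂, a monotone path through both must visit P₁ then P₂; paths through both = C(14, 7)·C(17, 8)·C(4, 1) = 333727680. Avoid both = 4059928950 − 1008767760 − 1202160780 + 333727680 = 2182728090.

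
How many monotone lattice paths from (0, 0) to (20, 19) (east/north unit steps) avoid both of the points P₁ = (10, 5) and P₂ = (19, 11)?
Number of paths = 62677237077

Inclusion–exclusion. Total paths: C(39, 20) = 68923264410. Through P₁: C(15, 10)·C(24, 10) = 5889651768. Through P₂: C(30, 19)·C(9, 1) = 491645700. Since P₁ is strictly southwest of P₂, a monotone path through both must visit P₁ then P₂; paths through both = C(15, 10)·C(15, 9)·C(9, 1) = 135270135. Avoid both = 68923264410 − 5889651768 − 491645700 + 135270135 = 62677237077.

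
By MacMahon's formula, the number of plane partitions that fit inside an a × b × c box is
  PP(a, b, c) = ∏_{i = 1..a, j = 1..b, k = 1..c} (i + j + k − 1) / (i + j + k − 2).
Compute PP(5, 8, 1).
PP(5, 8, 1) = 1287

Evaluate the triple product over i = 1..5, j = 1..8, k = 1..1. The factors are (2/1) · (3/2) · (4/3) · (5/4) · (6/5) · (7/6) · (8/7) · (9/8) · … (40 factors total). The numerators and denominators telescope so the product is an integer; carrying out the multiplication exactly gives PP(5, 8, 1) = 1287.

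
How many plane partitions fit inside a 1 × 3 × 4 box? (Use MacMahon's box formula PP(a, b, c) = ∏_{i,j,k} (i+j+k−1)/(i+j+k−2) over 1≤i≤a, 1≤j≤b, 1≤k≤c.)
PP(1, 3, 4) = 35

Evaluate the triple product over i = 1..1, j = 1..3, k = 1..4. The factors are (2/1) · (3/2) · (4/3) · (5/4) · (3/2) · (4/3) · (5/4) · (6/5) · … (12 factors total). The numerators and denominators telescope so the product is an integer; carrying out the multiplication exactly gives PP(1, 3, 4) = 35.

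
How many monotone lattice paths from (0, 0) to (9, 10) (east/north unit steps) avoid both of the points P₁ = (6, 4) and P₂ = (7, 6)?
Number of paths = 58448

Inclusion–exclusion. Total paths: C(19, 9) = 92378. Through P₁: C(10, 6)·C(9, 3) = 17640. Through P₂: C(13, 7)·C(6, 2) = 25740. Since P₁ is strictly southwest of P₂, a monotone path through both must visit P₁ then P₂; paths through both = C(10, 6)·C(3, 1)·C(6, 2) = 9450. Avoid both = 92378 − 17640 − 25740 + 9450 = 58448.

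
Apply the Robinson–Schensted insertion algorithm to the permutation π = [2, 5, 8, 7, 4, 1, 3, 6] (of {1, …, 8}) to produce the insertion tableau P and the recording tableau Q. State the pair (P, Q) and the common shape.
P = [1, 3, 6] / [2, 4, 7] / [5] / [8];  Q = [1, 2, 3] / [4, 7, 8] / [5] / [6];  common shape = (3, 3, 1, 1)

Row-insert the values π_1, π_2, … into P one at a time, bumping the leftmost entry strictly greater than the inserted value down to the next row. The recording tableau Q records, in position (i, j), the step at which that cell was added to P.
  Insert 2 (step 1): P = [2];  Q = [1]
  Insert 5 (step 2): P = [2, 5];  Q = [1, 2]
  Insert 8 (step 3): P = [2, 5, 8];  Q = [1, 2, 3]
  Insert 7 (step 4): P = [2, 5, 7] / [8];  Q = [1, 2, 3] / [4]
  Insert 4 (step 5): P = [2, 4, 7] / [5] / [8];  Q = [1, 2, 3] / [4] / [5]
  Insert 1 (step 6): P = [1, 4, 7] / [2] / [5] / [8];  Q = [1, 2, 3] / [4] / [5] / [6]
  Insert 3 (step 7): P = [1, 3, 7] / [2, 4] / [5] / [8];  Q = [1, 2, 3] / [4, 7] / [5] / [6]
  Insert 6 (step 8): P = [1, 3, 6] / [2, 4, 7] / [5] / [8];  Q = [1, 2, 3] / [4, 7, 8] / [5] / [6]
Final shape: (3, 3, 1, 1).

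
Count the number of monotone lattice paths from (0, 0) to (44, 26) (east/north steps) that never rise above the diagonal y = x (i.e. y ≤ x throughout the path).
Number of paths = 4717672062915032088

By the reflection principle (André's argument), the number of monotone paths to (44, 26) with n ≤ m that never go above y = x is C(70, 44) − C(70, 45) = 11173433833219812840 − 6455761770304780752 = 4717672062915032088.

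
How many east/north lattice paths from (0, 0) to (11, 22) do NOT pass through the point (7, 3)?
Number of paths = 192474120

Total paths from (0, 0) to (11, 22): C(33, 11) = 193536720. Paths through (7, 3): (paths (0, 0) → (7, 3)) × (paths (7, 3) → (11, 22)) = C(10, 7) · C(23, 4) = 120 · 8855 = 1062600. Avoidance count = 193536720 − 1062600 = 192474120.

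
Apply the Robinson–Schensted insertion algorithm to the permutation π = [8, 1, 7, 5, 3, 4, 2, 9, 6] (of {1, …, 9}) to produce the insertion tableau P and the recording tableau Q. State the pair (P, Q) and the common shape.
P = [1, 2, 4, 6] / [3, 9] / [5] / [7] / [8];  Q = [1, 3, 6, 8] / [2, 9] / [4] / [5] / [7];  common shape = (4, 2, 1, 1, 1)

Row-insert the values π_1, π_2, … into P one at a time, bumping the leftmost entry strictly greater than the inserted value down to the next row. The recording tableau Q records, in position (i, j), the step at which that cell was added to P.
  Insert 8 (step 1): P = [8];  Q = [1]
  Insert 1 (step 2): P = [1] / [8];  Q = [1] / [2]
  Insert 7 (step 3): P = [1, 7] / [8];  Q = [1, 3] / [2]
  Insert 5 (step 4): P = [1, 5] / [7] / [8];  Q = [1, 3] / [2] / [4]
  Insert 3 (step 5): P = [1, 3] / [5] / [7] / [8];  Q = [1, 3] / [2] / [4] / [5]
  Insert 4 (step 6): P = [1, 3, 4] / [5] / [7] / [8];  Q = [1, 3, 6] / [2] / [4] / [5]
  Insert 2 (step 7): P = [1, 2, 4] / [3] / [5] / [7] / [8];  Q = [1, 3, 6] / [2] / [4] / [5] / [7]
  Insert 9 (step 8): P = [1, 2, 4, 9] / [3] / [5] / [7] / [8];  Q = [1, 3, 6, 8] / [2] / [4] / [5] / [7]
  Insert 6 (step 9): P = [1, 2, 4, 6] / [3, 9] / [5] / [7] / [8];  Q = [1, 3, 6, 8] / [2, 9] / [4] / [5] / [7]
Final shape: (4, 2, 1, 1, 1).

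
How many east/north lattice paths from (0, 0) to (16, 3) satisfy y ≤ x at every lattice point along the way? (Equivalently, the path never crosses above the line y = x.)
Number of paths = 798

By the reflection principle (André's argument), the number of monotone paths to (16, 3) with n ≤ m that never go above y = x is C(19, 16) − C(19, 17) = 969 − 171 = 798.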